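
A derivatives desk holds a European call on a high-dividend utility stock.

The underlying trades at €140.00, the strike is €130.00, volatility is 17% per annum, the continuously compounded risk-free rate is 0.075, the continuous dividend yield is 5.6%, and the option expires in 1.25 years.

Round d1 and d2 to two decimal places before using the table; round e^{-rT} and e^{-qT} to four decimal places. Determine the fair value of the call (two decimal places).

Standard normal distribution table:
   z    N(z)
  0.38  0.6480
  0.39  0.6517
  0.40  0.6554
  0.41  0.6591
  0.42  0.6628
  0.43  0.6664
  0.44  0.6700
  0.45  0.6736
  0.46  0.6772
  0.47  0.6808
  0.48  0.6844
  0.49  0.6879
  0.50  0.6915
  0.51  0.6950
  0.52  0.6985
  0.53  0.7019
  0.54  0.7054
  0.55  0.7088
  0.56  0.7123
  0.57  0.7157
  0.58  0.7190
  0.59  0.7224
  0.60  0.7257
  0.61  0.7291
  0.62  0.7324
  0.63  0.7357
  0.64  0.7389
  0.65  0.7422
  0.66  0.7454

σ√T = 0.17 × 1.1180 = 0.1901
d₁ = [ln(140/130) + (0.075 − 0.056 + 0.17²/2)·1.25] / 0.1901 = [0.0741 + 0.0418] / 0.1901 = 0.6099 which rounds to 0.61
d₂ = d₁ − σ√T = 0.6099 − 0.1901 = 0.4198 which rounds to 0.42
exp(−qT) = exp(−0.056·1.25) = 0.9324;  exp(−rT) = exp(−0.075·1.25) = 0.9105
N(d₁) = N(0.61) = 0.7291;  N(d₂) = N(0.42) = 0.6628
C = 140·0.9324·0.7291 − 130·0.9105·0.6628 = 95.1738 − 78.4523 = 16.7215

€16.72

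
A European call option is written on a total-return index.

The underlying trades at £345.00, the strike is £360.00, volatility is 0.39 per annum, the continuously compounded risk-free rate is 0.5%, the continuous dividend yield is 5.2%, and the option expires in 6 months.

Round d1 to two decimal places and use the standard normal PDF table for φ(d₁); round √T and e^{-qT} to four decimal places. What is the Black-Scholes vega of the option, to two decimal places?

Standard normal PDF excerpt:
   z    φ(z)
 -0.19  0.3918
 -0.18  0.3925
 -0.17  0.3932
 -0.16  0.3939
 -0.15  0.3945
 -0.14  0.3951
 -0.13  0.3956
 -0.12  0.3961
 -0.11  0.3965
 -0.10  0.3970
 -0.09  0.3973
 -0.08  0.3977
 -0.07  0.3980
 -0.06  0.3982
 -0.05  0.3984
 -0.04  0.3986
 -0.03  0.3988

σ√T = 0.39 × 0.7071 = 0.2758
d₁ = [ln(345/360) + (0.005 − 0.052 + 0.39²/2)·0.5] / 0.2758 = [-0.0426 + 0.0145] / 0.2758 = -0.1017 which rounds to -0.10
√T = √0.5 = 0.7071
φ(d₁) = φ(-0.10) = 0.3970
exp(−qT) = exp(−0.052·0.5) = 0.9743
vega = S·exp(−qT)·φ(d₁)·√T = 345·0.9743·0.3970·0.7071 = 94.3590

94.36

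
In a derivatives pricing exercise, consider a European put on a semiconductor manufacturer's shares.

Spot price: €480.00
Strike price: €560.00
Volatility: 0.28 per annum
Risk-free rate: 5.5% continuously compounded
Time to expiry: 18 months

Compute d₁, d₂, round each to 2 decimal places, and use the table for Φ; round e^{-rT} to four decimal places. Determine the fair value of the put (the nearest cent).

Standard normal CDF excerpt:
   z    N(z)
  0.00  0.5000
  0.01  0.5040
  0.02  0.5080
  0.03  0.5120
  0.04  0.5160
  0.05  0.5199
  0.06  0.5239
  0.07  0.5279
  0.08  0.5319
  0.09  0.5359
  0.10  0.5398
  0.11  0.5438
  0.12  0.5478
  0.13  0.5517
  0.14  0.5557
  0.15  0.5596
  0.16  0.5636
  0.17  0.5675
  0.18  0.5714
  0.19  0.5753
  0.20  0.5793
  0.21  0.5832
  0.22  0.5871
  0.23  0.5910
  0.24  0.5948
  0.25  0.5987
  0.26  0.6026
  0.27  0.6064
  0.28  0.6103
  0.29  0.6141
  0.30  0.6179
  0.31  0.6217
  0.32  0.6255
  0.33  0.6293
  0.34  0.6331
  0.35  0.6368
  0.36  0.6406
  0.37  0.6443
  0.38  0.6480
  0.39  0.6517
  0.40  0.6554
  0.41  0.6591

€86.46

σ√T = 0.28·√1.5 = 0.3429
d₁ = [ln(480/560) + (0.055 + 0.28²/2)·1.5] / 0.3429 = [-0.1542 + 0.1413] / 0.3429 = -0.0375 which rounds to -0.04
d₂ = d₁ − σ√T = -0.0375 − 0.3429 = -0.3804 which rounds to -0.38
e^(−rT) = e^(−0.055·1.5) = 0.9208
P = 560·0.9208·N(0.38) − 480·N(0.04) = 560·0.9208·0.6480 − 480·0.5160 = 334.1399 − 247.6800 = 86.4599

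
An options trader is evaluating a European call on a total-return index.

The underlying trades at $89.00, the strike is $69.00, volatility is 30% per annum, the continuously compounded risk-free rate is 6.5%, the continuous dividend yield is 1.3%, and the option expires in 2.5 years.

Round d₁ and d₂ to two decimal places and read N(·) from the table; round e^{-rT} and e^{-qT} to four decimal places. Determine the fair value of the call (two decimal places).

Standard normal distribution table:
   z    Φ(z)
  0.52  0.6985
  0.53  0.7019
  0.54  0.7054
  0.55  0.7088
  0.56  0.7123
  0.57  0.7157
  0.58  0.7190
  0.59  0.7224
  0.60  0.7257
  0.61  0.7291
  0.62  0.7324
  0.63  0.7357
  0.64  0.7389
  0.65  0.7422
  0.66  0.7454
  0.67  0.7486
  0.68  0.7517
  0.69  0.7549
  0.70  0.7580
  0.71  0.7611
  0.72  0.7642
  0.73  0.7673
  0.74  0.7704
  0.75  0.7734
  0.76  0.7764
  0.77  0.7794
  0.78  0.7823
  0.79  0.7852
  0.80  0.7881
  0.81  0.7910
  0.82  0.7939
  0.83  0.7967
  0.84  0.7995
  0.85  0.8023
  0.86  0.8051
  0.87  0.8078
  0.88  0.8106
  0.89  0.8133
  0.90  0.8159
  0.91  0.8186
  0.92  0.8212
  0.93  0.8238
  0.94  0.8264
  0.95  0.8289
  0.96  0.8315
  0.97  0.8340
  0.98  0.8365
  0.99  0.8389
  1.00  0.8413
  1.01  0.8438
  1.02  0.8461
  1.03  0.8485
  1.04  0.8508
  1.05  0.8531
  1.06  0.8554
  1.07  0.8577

σ√T = 0.3·√2.5 = 0.4743
ln(S/K) + (r − q + σ²/2)T = ln(89/69) + (0.065 − 0.013 + 0.3²/2)·2.5 = 0.2545 + 0.2425 = 0.4970
d₁ = 0.4970 / 0.4743 = 1.0478 ⇒ 1.05
d₂ = d₁ − σ√T = 1.0478 − 0.4743 = 0.5735 ⇒ 0.57
e^(−qT) = e^(−0.013·2.5) = 0.9680;  e^(−rT) = e^(−0.065·2.5) = 0.8500
N(d₁) = N(1.05) = 0.8531;  N(d₂) = N(0.57) = 0.7157
C = 89·0.9680·0.8531 − 69·0.8500·0.7157 = 73.4963 − 41.9758 = 31.5205

$31.52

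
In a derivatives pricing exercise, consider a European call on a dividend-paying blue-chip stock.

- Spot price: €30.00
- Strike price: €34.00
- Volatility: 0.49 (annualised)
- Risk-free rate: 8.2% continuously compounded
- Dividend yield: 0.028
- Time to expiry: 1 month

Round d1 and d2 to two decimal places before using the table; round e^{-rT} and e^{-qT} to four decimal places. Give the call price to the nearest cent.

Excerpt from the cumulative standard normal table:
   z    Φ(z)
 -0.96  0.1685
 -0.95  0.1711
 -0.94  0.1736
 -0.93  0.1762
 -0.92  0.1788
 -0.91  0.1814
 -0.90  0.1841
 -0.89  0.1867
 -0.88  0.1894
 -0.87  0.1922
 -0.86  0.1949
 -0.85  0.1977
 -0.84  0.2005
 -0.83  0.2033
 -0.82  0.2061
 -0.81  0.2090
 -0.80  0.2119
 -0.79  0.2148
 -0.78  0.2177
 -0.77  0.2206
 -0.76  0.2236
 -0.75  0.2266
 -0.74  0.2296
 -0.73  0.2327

€0.48

σ√T = 0.49·√0.08333 = 0.1415
ln(S/K) + (r − q + σ²/2)T = ln(30/34) + (0.082 − 0.028 + 0.49²/2)·0.08333 = -0.1252 + 0.0145 = -0.1107
d₁ = -0.1107 / 0.1415 = -0.7823 → -0.78
d₂ = d₁ − σ√T = -0.7823 − 0.1415 = -0.9238 → -0.92
exp(−qT) = exp(−0.028·0.08333) = 0.9977;  exp(−rT) = exp(−0.082·0.08333) = 0.9932
N(d₁) = N(-0.78) = 0.2177;  N(d₂) = N(-0.92) = 0.1788
C = 30·0.9977·0.2177 − 34·0.9932·0.1788 = 6.5160 − 6.0379 = 0.4781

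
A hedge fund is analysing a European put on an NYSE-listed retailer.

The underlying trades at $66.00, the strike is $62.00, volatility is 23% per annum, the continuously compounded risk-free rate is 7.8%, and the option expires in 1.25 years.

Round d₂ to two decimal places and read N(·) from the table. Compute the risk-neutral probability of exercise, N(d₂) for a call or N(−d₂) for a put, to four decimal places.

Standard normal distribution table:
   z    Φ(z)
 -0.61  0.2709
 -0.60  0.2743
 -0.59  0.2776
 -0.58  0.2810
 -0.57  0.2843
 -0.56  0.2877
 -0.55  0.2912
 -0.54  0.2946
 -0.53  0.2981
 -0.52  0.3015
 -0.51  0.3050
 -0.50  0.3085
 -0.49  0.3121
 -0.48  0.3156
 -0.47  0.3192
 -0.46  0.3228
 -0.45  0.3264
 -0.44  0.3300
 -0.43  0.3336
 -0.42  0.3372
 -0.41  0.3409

σ√T = 0.23 × 1.1180 = 0.2571
ln(S/K) + (r + σ²/2)T = ln(66/62) + (0.078 + 0.23²/2)·1.25 = 0.0625 + 0.1306 = 0.1931
d₁ = 0.1931 / 0.2571 = 0.7509 → 0.75
d₂ = d₁ − σ√T = 0.7509 − 0.2571 = 0.4937 → 0.49
Pr(exercise) under Q = N(−d₂) = N(-0.49) = 0.3121

0.3121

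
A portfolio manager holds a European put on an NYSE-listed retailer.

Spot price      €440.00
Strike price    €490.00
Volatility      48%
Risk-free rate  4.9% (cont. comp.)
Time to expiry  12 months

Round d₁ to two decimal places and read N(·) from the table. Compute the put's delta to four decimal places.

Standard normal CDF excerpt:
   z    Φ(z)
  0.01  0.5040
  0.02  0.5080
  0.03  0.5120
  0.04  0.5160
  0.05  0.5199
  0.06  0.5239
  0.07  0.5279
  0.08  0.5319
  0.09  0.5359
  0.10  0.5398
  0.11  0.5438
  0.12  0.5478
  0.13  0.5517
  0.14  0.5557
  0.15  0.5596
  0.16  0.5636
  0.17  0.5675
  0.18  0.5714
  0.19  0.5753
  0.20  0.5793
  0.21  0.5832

-0.4522

σ√T = 0.48 × 1.0000 = 0.4800
d₁ = [ln(440/490) + (0.049 + ½·0.48²)·1] / (σ√T) = (-0.1076 + 0.1642) / 0.4800 = 0.1179 ⇒ 0.12
N(d₁) = N(0.12) = 0.5478
Δ_put = N(d₁) − 1 = 0.5478 − 1 = -0.4522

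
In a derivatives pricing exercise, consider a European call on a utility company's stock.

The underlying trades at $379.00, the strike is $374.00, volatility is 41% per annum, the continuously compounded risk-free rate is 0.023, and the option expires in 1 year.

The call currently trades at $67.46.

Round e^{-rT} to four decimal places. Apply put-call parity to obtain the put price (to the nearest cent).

$53.97

e^(−rT) = e^(−0.023·1) = 0.9773
Put-call parity: C − P = S − K·e^(−rT) = 379 − 374·0.9773 = 379 − 365.5102 = 13.4898
P = C − (C − P) = 67.46 − (13.4898) = 53.9702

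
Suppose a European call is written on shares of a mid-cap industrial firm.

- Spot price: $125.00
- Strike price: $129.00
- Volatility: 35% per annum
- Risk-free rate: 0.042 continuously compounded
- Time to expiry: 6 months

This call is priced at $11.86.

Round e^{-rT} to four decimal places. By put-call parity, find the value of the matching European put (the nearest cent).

$13.18

exp(−rT) = exp(−0.042·0.5) = 0.9792
Put-call parity: C − P = S − K·e^(−rT) = 125 − 129·0.9792 = 125 − 126.3168 = -1.3168
P = C − (C − P) = 11.86 − (-1.3168) = 13.1768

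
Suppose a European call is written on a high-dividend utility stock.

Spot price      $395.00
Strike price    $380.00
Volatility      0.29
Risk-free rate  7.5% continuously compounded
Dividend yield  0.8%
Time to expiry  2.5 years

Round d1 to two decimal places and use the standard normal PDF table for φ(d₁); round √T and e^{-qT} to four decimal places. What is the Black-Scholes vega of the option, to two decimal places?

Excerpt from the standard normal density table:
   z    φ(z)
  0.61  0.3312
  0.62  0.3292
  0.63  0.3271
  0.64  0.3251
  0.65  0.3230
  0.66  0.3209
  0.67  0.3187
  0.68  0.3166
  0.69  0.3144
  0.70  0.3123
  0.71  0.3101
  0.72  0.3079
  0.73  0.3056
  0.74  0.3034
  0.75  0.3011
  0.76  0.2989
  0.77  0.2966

193.81

σ√T = 0.29 × 1.5811 = 0.4585
d₁ = [ln(395/380) + (0.075 − 0.008 + 0.29²/2)·2.5] / 0.4585 = [0.0387 + 0.2726] / 0.4585 = 0.6790 ≈ 0.68
√T = √2.5 = 1.5811
φ(d₁) = φ(0.68) = 0.3166
e^(−qT) = e^(−0.008·2.5) = 0.9802
vega = S·e^(−qT)·φ(d₁)·√T = 395·0.9802·0.3166·1.5811 = 193.8126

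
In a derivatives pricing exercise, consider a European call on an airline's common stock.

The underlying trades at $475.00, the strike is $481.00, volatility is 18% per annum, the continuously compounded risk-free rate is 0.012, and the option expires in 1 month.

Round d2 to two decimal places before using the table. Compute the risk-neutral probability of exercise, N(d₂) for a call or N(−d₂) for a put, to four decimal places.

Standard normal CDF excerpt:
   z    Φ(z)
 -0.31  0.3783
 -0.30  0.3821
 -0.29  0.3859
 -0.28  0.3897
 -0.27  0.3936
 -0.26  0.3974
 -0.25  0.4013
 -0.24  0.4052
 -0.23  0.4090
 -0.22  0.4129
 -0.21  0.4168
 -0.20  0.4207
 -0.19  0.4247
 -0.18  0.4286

σ√T = 0.18 × 0.2887 = 0.0520
ln(S/K) + (r + σ²/2)T = ln(475/481) + (0.012 + 0.18²/2)·0.08333 = -0.0126 + 0.0023 = -0.0102
d₁ = -0.0102 / 0.0520 = -0.1963 ⇒ -0.20
d₂ = d₁ − σ√T = -0.1963 − 0.0520 = -0.2483 ⇒ -0.25
Risk-neutral Pr[S_T > K] = N(d₂) = N(-0.25) = 0.4013

0.4013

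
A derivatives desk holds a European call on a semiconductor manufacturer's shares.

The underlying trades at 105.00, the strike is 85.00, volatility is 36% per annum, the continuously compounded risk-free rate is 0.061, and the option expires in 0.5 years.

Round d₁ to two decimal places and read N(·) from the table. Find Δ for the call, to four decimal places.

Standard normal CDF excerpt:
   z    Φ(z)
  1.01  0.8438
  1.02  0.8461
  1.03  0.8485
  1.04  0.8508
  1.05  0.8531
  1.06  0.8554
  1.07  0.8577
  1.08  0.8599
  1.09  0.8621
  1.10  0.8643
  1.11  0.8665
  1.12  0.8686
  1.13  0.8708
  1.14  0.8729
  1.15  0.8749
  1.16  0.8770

0.8599

σ√T = 0.36·√0.5 = 0.2546
ln(S/K) + (r + σ²/2)T = ln(105/85) + (0.061 + 0.36²/2)·0.5 = 0.2113 + 0.0629 = 0.2742
d₁ = 0.2742 / 0.2546 = 1.0772 which rounds to 1.08
N(d₁) = N(1.08) = 0.8599
Δ_call = N(d₁) = 0.8599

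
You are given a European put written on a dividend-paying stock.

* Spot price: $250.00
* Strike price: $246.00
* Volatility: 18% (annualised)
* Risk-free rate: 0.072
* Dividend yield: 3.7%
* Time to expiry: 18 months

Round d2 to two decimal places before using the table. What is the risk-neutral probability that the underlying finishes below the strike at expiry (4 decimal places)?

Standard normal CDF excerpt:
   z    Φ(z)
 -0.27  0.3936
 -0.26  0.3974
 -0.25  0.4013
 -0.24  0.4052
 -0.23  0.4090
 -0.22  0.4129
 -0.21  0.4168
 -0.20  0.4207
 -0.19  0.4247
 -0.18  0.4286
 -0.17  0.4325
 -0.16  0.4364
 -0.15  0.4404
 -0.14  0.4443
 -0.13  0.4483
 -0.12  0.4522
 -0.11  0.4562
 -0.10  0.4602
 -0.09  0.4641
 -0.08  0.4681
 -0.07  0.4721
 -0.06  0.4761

0.4207

σ√T = 0.18 × 1.2247 = 0.2205
ln(S/K) + (r − q + σ²/2)T = ln(250/246) + (0.072 − 0.037 + 0.18²/2)·1.5 = 0.0161 + 0.0768 = 0.0929
d₁ = 0.0929 / 0.2205 = 0.4215 ≈ 0.42
d₂ = d₁ − σ√T = 0.4215 − 0.2205 = 0.2011 ≈ 0.20
Pr(exercise) under Q = N(−d₂) = N(-0.20) = 0.4207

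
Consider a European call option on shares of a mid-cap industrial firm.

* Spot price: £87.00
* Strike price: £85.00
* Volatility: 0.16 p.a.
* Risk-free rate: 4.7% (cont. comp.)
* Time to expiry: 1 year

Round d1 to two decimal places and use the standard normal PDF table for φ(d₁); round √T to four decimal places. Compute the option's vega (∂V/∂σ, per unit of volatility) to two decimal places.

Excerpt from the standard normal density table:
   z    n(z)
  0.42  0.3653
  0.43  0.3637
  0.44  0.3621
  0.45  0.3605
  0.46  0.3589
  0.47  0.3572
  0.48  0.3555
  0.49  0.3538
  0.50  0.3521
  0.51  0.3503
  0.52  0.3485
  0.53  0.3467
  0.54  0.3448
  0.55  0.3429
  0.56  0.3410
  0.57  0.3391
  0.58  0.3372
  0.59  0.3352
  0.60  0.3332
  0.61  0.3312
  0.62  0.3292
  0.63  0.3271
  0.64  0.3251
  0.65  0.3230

30.32

σ√T = 0.16 × 1.0000 = 0.1600
d₁ = [ln(87/85) + (0.047 + 0.16²/2)·1] / 0.1600 = [0.0233 + 0.0598] / 0.1600 = 0.5191 ≈ 0.52
√T = √1 = 1.0000
φ(d₁) = φ(0.52) = 0.3485
vega = S·φ(d₁)·√T = 87·0.3485·1.0000 = 30.3195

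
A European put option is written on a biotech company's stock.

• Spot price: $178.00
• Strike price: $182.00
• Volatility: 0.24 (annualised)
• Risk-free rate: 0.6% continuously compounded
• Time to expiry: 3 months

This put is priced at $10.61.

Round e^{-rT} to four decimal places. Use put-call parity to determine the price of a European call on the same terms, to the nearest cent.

$6.88

exp(−rT) = exp(−0.006·0.25) = 0.9985
Put-call parity: C − P = S − K·e^(−rT) = 178 − 182·0.9985 = 178 − 181.7270 = -3.7270
C = P + (C − P) = 10.61 + (-3.7270) = 6.8830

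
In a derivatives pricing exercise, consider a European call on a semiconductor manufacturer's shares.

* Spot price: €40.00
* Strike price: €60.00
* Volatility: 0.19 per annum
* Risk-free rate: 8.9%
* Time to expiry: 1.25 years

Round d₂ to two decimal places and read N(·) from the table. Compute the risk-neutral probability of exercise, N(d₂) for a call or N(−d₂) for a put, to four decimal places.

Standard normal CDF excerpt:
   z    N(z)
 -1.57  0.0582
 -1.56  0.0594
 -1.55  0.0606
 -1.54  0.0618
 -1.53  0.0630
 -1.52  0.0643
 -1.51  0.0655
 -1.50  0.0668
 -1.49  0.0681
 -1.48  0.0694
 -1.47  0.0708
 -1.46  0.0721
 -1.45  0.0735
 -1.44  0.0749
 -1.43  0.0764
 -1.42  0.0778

σ√T = 0.19 × 1.1180 = 0.2124
d₁ = [ln(40/60) + (0.089 + ½·0.19²)·1.25] / (σ√T) = (-0.4055 + 0.1338) / 0.2124 = -1.2788 ≈ -1.28
d₂ = -1.2788 − 0.2124 = -1.4912 ≈ -1.49
Risk-neutral Pr[S_T > K] = N(d₂) = N(-1.49) = 0.0681

0.0681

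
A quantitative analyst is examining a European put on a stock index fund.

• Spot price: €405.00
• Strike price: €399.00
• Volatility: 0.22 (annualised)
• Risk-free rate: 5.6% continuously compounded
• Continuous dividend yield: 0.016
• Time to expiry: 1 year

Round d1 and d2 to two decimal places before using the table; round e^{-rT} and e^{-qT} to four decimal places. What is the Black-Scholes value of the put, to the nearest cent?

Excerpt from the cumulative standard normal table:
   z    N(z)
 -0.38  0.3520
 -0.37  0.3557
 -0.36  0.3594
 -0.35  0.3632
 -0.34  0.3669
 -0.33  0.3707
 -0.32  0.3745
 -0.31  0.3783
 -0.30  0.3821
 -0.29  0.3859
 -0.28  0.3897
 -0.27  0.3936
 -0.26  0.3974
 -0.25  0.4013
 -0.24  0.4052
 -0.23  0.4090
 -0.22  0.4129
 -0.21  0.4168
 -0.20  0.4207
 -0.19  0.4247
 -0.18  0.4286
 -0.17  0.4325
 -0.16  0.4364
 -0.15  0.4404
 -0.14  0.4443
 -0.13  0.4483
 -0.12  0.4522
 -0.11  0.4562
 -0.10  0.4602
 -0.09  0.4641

€24.37

σ√T = 0.22·√1 = 0.2200
ln(S/K) + (r − q + σ²/2)T = ln(405/399) + (0.056 − 0.016 + 0.22²/2)·1 = 0.0149 + 0.0642 = 0.0791
d₁ = 0.0791 / 0.2200 = 0.3597 which rounds to 0.36
d₂ = d₁ − σ√T = 0.3597 − 0.2200 = 0.1397 which rounds to 0.14
e^(−qT) = e^(−0.016·1) = 0.9841;  e^(−rT) = e^(−0.056·1) = 0.9455
N(−d₂) = N(-0.14) = 0.4443;  N(−d₁) = N(-0.36) = 0.3594
P = 399·0.9455·0.4443 − 405·0.9841·0.3594 = 167.6142 − 143.2426 = 24.3715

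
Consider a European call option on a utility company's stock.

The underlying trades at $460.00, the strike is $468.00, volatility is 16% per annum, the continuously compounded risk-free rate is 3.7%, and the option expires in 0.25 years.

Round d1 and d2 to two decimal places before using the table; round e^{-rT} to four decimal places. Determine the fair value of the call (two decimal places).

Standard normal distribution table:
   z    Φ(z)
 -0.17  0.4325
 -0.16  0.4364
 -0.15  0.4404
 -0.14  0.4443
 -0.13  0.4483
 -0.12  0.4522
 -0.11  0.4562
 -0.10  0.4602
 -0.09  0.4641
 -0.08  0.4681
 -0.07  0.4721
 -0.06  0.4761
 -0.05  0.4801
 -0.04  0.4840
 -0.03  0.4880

σ√T = 0.16 × 0.5000 = 0.0800
d₁ = [ln(460/468) + (0.037 + 0.16²/2)·0.25] / 0.0800 = [-0.0172 + 0.0124] / 0.0800 = -0.0599 ⇒ -0.06
d₂ = d₁ − σ√T = -0.0599 − 0.0800 = -0.1399 ⇒ -0.14
e^(−rT) = e^(−0.037·0.25) = 0.9908
N(d₁) = N(-0.06) = 0.4761;  N(d₂) = N(-0.14) = 0.4443
C = 460·0.4761 − 468·0.9908·0.4443 = 219.0060 − 206.0194 = 12.9866

$12.99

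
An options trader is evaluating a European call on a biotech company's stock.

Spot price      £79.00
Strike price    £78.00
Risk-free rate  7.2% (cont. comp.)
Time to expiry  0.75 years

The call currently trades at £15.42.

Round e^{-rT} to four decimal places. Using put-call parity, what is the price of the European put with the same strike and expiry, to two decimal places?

e^(−rT) = e^(−0.072·0.75) = 0.9474
Put-call parity: C − P = S − K·e^(−rT) = 79 − 78·0.9474 = 79 − 73.8972 = 5.1028
P = C − (C − P) = 15.42 − (5.1028) = 10.3172

£10.32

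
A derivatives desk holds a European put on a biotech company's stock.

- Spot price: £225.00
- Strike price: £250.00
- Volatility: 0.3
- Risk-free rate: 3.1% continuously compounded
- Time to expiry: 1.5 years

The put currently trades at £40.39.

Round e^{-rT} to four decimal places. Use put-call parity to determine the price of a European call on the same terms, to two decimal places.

£26.74

e^(−rT) = e^(−0.031·1.5) = 0.9546
Put-call parity: C − P = S − K·e^(−rT) = 225 − 250·0.9546 = 225 − 238.6500 = -13.6500
C = P + (C − P) = 40.39 + (-13.6500) = 26.7400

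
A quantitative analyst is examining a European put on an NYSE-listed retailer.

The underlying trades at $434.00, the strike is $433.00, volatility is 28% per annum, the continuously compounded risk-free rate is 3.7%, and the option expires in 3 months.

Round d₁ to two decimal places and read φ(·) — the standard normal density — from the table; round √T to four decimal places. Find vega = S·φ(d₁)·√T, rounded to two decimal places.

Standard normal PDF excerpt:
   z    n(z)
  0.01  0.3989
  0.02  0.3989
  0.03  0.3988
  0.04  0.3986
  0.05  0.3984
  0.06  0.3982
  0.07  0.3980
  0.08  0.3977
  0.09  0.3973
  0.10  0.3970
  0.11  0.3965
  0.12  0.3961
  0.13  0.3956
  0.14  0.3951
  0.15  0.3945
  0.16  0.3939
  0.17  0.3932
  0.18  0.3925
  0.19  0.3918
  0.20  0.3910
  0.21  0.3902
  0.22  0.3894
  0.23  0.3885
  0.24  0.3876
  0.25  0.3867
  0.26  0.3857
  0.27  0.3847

T = 0.25;  σ√T = 0.1400
d₁ = [ln(434/433) + (0.037 + ½·0.28²)·0.25] / (σ√T) = (0.0023 + 0.0191) / 0.1400 = 0.1525 ≈ 0.15
√T = √0.25 = 0.5000
φ(d₁) = φ(0.15) = 0.3945
vega = S·φ(d₁)·√T = 434·0.3945·0.5000 = 85.6065
(Vega is the same for a European call and put with the same parameters.)

85.61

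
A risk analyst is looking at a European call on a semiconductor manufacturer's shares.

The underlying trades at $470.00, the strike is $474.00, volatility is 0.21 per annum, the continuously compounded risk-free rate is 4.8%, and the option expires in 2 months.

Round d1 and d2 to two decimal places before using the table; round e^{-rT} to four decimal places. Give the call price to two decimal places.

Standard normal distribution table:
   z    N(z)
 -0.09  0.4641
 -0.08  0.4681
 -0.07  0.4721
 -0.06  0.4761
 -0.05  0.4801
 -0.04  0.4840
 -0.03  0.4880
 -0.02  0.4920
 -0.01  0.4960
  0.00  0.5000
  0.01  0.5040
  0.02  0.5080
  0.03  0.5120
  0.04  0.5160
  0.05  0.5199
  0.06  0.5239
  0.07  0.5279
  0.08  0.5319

σ√T = 0.21 × 0.4082 = 0.0857
d₁ = [ln(470/474) + (0.048 + ½·0.21²)·0.1667] / (σ√T) = (-0.0085 + 0.0117) / 0.0857 = 0.0373 which rounds to 0.04
d₂ = 0.0373 − 0.0857 = -0.0484 which rounds to -0.05
e^(−rT) = e^(−0.048·0.1667) = 0.9920
N(d₁) = N(0.04) = 0.5160;  N(d₂) = N(-0.05) = 0.4801
C = 470·0.5160 − 474·0.9920·0.4801 = 242.5200 − 225.7469 = 16.7731

$16.77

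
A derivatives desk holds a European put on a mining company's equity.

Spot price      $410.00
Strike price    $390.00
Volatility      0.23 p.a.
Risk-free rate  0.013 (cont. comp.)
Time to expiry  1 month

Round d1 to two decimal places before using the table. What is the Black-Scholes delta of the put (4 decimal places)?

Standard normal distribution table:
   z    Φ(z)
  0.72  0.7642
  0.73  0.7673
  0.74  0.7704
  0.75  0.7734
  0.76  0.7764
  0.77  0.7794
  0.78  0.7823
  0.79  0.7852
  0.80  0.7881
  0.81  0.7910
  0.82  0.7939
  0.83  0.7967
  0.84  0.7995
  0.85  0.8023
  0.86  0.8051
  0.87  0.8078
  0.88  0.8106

σ√T = 0.23·√0.08333 = 0.0664
d₁ = [ln(410/390) + (0.013 + 0.23²/2)·0.08333] / 0.0664 = [0.0500 + 0.0033] / 0.0664 = 0.8027 → 0.80
N(d₁) = N(0.80) = 0.7881
Δ_put = N(d₁) − 1 = 0.7881 − 1 = -0.2119

-0.2119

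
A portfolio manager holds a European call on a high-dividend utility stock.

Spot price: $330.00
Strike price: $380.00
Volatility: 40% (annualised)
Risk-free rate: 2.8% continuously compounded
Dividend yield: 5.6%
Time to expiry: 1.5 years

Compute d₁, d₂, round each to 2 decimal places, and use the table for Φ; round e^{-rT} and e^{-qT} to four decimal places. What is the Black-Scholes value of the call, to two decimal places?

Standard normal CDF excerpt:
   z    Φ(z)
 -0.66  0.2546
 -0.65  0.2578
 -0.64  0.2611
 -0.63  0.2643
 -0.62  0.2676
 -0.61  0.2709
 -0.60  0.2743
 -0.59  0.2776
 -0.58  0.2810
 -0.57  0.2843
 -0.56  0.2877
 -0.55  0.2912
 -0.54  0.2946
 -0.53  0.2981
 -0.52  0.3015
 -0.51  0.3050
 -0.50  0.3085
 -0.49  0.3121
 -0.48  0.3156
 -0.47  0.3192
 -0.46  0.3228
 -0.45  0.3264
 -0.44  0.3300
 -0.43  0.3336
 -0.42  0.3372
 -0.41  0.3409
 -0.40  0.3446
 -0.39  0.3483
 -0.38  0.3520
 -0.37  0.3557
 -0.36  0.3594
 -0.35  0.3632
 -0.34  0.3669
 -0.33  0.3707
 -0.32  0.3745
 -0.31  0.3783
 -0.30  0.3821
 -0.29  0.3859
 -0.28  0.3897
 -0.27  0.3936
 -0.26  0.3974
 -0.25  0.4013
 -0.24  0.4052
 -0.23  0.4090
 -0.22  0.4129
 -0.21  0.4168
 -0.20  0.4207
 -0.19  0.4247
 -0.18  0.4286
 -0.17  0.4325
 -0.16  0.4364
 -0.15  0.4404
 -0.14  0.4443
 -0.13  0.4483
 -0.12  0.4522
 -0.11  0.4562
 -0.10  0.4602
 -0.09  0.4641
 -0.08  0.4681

$38.51

T = 1.5;  σ√T = 0.4899
ln(S/K) + (r − q + σ²/2)T = ln(330/380) + (0.028 − 0.056 + 0.4²/2)·1.5 = -0.1411 + 0.0780 = -0.0631
d₁ = -0.0631 / 0.4899 = -0.1288 → -0.13
d₂ = d₁ − σ√T = -0.1288 − 0.4899 = -0.6187 → -0.62
exp(−qT) = exp(−0.056·1.5) = 0.9194;  exp(−rT) = exp(−0.028·1.5) = 0.9589
C = 330·0.9194·N(-0.13) − 380·0.9589·N(-0.62) = 330·0.9194·0.4483 − 380·0.9589·0.2676 = 136.0151 − 97.5086 = 38.5065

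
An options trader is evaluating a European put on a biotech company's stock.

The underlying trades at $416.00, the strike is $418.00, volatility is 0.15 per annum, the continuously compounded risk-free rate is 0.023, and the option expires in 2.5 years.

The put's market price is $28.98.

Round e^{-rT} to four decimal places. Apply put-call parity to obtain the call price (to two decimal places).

e^(−rT) = e^(−0.023·2.5) = 0.9441
Put-call parity: C − P = S − K·e^(−rT) = 416 − 418·0.9441 = 416 − 394.6338 = 21.3662
C = P + (C − P) = 28.98 + (21.3662) = 50.3462

$50.35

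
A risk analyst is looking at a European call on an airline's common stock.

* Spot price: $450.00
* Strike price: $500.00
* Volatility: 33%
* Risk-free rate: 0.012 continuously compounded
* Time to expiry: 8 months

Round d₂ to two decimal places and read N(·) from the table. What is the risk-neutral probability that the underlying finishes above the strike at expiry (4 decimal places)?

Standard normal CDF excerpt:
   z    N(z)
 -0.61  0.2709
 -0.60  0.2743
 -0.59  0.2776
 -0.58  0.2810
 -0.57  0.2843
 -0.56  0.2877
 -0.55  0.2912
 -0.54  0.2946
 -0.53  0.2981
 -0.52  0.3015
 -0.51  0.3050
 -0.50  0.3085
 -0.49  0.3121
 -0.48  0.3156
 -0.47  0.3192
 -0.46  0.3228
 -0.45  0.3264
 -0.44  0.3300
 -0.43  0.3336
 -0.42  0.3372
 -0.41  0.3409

σ√T = 0.33 × 0.8165 = 0.2694
d₁ = [ln(450/500) + (0.012 + 0.33²/2)·0.6667] / 0.2694 = [-0.1054 + 0.0443] / 0.2694 = -0.2266 → -0.23
d₂ = d₁ − σ√T = -0.2266 − 0.2694 = -0.4961 → -0.50
Pr(exercise) under Q = N(d₂) = 0.3085

0.3085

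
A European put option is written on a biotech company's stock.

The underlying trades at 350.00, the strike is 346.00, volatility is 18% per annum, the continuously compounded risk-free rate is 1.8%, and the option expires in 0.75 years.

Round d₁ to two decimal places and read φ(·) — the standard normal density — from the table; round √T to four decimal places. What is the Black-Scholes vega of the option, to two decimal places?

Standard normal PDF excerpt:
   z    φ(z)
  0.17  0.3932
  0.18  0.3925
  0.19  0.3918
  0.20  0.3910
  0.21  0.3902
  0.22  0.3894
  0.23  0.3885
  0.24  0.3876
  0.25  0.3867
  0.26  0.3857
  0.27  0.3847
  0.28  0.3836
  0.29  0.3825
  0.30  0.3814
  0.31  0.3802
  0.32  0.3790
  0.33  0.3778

117.48

σ√T = 0.18 × 0.8660 = 0.1559
d₁ = [ln(350/346) + (0.018 + 0.18²/2)·0.75] / 0.1559 = [0.0115 + 0.0256] / 0.1559 = 0.2383 which rounds to 0.24
√T = √0.75 = 0.8660
φ(d₁) = φ(0.24) = 0.3876
vega = S·φ(d₁)·√T = 350·0.3876·0.8660 = 117.4816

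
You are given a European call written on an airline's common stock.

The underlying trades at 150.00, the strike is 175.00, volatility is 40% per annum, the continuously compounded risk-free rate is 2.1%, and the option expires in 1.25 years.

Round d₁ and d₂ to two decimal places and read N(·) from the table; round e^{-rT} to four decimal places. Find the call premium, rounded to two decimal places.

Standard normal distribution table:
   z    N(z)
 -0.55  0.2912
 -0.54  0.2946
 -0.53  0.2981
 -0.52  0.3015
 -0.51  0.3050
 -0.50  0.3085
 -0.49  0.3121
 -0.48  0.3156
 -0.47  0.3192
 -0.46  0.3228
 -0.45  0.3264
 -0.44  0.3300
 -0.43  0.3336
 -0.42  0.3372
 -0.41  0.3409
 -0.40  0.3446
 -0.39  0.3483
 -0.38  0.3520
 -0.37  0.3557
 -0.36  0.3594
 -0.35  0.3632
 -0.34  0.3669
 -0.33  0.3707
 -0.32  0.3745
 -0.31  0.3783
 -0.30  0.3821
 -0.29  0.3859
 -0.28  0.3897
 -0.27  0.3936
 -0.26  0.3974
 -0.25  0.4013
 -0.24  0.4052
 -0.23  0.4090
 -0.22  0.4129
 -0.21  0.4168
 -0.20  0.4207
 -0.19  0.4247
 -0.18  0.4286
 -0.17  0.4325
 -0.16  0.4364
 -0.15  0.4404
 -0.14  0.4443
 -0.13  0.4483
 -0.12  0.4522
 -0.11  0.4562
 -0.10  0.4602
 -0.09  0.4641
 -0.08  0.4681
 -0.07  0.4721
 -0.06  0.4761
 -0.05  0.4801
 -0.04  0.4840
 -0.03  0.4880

19.42

T = 1.25;  σ√T = 0.4472
d₁ = [ln(150/175) + (0.021 + ½·0.4²)·1.25] / (σ√T) = (-0.1542 + 0.1263) / 0.4472 = -0.0624 → -0.06
d₂ = -0.0624 − 0.4472 = -0.5096 → -0.51
e^(−rT) = e^(−0.021·1.25) = 0.9741
N(d₁) = N(-0.06) = 0.4761;  N(d₂) = N(-0.51) = 0.3050
C = 150·0.4761 − 175·0.9741·0.3050 = 71.4150 − 51.9926 = 19.4224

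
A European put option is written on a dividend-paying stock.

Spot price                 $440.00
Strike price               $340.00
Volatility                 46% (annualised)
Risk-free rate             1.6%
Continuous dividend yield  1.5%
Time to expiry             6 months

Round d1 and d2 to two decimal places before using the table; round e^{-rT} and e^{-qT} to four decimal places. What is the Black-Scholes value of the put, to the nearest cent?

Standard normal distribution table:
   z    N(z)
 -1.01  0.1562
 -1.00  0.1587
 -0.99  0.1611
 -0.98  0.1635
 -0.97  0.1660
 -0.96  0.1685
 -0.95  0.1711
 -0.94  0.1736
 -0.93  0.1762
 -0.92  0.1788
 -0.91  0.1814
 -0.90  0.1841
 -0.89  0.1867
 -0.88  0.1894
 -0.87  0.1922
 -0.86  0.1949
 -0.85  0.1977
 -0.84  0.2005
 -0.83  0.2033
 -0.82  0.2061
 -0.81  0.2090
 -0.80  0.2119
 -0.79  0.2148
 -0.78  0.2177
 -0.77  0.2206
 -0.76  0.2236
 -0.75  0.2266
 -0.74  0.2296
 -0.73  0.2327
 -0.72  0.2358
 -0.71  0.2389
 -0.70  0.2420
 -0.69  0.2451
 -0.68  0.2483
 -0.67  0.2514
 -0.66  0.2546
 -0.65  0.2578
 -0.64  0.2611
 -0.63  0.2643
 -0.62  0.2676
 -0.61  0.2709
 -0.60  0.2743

$15.56

σ√T = 0.46·√0.5 = 0.3253
ln(S/K) + (r − q + σ²/2)T = ln(440/340) + (0.016 − 0.015 + 0.46²/2)·0.5 = 0.2578 + 0.0534 = 0.3112
d₁ = 0.3112 / 0.3253 = 0.9568 which rounds to 0.96
d₂ = d₁ − σ√T = 0.9568 − 0.3253 = 0.6316 which rounds to 0.63
e^(−qT) = e^(−0.015·0.5) = 0.9925;  e^(−rT) = e^(−0.016·0.5) = 0.9920
N(−d₂) = N(-0.63) = 0.2643;  N(−d₁) = N(-0.96) = 0.1685
P = 340·0.9920·0.2643 − 440·0.9925·0.1685 = 89.1431 − 73.5840 = 15.5592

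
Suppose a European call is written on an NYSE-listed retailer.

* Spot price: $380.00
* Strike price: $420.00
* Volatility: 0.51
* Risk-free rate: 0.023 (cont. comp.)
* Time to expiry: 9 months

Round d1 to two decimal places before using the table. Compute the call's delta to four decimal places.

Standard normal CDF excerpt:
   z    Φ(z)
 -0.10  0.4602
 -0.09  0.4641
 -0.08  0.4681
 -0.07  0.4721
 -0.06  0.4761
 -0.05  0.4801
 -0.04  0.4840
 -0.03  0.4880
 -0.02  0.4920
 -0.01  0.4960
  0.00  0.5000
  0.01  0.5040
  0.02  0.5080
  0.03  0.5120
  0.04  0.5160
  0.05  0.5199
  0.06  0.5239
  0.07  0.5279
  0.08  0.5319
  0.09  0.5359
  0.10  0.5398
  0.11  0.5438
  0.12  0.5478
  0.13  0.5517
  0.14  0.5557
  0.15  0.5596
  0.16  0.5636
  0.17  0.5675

0.5120

σ√T = 0.51 × 0.8660 = 0.4417
d₁ = [ln(380/420) + (0.023 + ½·0.51²)·0.75] / (σ√T) = (-0.1001 + 0.1148) / 0.4417 = 0.0333 which rounds to 0.03
N(d₁) = N(0.03) = 0.5120
Δ_call = N(d₁) = 0.5120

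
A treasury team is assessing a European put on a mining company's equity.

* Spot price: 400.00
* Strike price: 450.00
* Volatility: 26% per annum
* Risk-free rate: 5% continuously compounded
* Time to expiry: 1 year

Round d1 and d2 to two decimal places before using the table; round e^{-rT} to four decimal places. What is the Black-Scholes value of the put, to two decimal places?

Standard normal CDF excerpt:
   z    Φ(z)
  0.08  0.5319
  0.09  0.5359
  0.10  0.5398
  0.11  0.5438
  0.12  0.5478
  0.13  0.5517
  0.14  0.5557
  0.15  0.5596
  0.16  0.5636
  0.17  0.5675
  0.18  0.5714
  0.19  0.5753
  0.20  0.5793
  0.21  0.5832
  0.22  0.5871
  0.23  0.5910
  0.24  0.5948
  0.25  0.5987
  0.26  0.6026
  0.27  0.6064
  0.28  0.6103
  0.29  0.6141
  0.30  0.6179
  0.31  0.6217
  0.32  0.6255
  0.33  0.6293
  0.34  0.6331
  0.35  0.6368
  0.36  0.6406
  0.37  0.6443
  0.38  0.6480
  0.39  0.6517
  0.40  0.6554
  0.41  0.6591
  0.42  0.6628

T = 1;  σ√T = 0.2600
d₁ = [ln(400/450) + (0.05 + 0.26²/2)·1] / 0.2600 = [-0.1178 + 0.0838] / 0.2600 = -0.1307 ⇒ -0.13
d₂ = d₁ − σ√T = -0.1307 − 0.2600 = -0.3907 ⇒ -0.39
e^(−rT) = e^(−0.05·1) = 0.9512
N(−d₂) = N(0.39) = 0.6517;  N(−d₁) = N(0.13) = 0.5517
P = 450·0.9512·0.6517 − 400·0.5517 = 278.9537 − 220.6800 = 58.2737

58.27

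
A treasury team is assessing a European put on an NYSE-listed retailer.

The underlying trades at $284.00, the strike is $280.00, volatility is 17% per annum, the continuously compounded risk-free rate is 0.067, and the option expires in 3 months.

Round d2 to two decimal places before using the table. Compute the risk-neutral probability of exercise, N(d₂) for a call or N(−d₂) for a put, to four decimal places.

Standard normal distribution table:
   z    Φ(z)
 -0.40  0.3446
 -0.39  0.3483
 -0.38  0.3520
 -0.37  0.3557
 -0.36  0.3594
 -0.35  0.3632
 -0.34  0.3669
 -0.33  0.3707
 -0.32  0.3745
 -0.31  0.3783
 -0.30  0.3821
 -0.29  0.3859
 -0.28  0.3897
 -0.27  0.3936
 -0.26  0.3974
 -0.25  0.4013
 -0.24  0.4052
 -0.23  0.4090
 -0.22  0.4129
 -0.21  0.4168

0.3745

σ√T = 0.17 × 0.5000 = 0.0850
d₁ = [ln(284/280) + (0.067 + 0.17²/2)·0.25] / 0.0850 = [0.0142 + 0.0204] / 0.0850 = 0.4064 ⇒ 0.41
d₂ = d₁ − σ√T = 0.4064 − 0.0850 = 0.3214 ⇒ 0.32
Risk-neutral Pr[S_T < K] = N(−d₂) = N(-0.32) = 0.3745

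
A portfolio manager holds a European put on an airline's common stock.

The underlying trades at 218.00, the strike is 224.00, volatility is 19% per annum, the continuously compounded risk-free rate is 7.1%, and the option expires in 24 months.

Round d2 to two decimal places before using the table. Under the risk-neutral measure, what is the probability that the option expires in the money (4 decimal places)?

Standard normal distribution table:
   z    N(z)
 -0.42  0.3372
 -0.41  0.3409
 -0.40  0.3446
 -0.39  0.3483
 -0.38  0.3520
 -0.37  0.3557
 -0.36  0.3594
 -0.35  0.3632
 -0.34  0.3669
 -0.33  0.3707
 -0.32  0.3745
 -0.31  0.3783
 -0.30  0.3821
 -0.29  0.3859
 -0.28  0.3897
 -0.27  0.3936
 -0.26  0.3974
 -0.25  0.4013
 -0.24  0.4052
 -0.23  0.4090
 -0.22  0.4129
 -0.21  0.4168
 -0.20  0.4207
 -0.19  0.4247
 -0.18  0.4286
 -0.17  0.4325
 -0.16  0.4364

T = 2;  σ√T = 0.2687
d₁ = [ln(218/224) + (0.071 + 0.19²/2)·2] / 0.2687 = [-0.0272 + 0.1781] / 0.2687 = 0.5618 which rounds to 0.56
d₂ = d₁ − σ√T = 0.5618 − 0.2687 = 0.2931 which rounds to 0.29
Pr(exercise) under Q = N(−d₂) = N(-0.29) = 0.3859

0.3859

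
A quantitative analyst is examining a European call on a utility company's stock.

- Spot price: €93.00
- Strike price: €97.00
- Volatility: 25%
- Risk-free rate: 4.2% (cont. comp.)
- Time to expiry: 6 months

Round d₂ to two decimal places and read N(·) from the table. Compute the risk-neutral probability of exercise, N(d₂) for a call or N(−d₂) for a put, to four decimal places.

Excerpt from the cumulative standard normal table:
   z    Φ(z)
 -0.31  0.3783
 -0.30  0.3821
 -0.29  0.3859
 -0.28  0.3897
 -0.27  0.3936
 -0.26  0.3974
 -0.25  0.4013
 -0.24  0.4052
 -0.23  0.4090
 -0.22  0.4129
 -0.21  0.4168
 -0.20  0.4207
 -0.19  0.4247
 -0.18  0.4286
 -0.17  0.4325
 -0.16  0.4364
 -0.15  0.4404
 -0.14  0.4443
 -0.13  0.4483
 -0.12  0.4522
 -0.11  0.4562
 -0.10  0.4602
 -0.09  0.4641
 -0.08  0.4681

σ√T = 0.25·√0.5 = 0.1768
d₁ = [ln(93/97) + (0.042 + 0.25²/2)·0.5] / 0.1768 = [-0.0421 + 0.0366] / 0.1768 = -0.0310 which rounds to -0.03
d₂ = d₁ − σ√T = -0.0310 − 0.1768 = -0.2078 which rounds to -0.21
Pr(exercise) under Q = N(d₂) = 0.4168

0.4168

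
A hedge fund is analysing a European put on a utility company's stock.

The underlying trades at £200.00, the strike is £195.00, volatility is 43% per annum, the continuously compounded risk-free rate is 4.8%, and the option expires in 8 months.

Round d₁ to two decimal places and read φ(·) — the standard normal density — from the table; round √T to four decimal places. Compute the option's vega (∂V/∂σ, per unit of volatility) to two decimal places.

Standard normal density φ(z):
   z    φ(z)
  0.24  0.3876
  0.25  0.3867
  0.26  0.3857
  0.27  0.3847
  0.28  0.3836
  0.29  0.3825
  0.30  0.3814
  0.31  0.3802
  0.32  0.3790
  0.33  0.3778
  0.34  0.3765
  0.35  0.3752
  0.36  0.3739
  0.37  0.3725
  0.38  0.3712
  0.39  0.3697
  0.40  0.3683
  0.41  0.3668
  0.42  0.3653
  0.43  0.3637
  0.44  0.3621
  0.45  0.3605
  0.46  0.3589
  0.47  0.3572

61.48

σ√T = 0.43·√0.6667 = 0.3511
ln(S/K) + (r + σ²/2)T = ln(200/195) + (0.048 + 0.43²/2)·0.6667 = 0.0253 + 0.0936 = 0.1190
d₁ = 0.1190 / 0.3511 = 0.3388 which rounds to 0.34
√T = √0.6667 = 0.8165
φ(d₁) = φ(0.34) = 0.3765
vega = S·φ(d₁)·√T = 200·0.3765·0.8165 = 61.4825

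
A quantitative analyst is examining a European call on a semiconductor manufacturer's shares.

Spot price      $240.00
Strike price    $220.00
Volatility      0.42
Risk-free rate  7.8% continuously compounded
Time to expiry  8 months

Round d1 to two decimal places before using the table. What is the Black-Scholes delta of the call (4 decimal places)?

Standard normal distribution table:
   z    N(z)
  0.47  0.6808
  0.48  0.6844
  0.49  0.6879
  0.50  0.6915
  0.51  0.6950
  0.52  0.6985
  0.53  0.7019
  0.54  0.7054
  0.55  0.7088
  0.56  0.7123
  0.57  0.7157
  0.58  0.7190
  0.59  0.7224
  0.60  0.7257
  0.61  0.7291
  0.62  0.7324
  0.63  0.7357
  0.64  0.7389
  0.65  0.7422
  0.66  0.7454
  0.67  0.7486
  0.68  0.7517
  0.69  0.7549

T = 0.6667;  σ√T = 0.3429
d₁ = [ln(240/220) + (0.078 + 0.42²/2)·0.6667] / 0.3429 = [0.0870 + 0.1108] / 0.3429 = 0.5768 which rounds to 0.58
N(d₁) = N(0.58) = 0.7190
Δ_call = N(d₁) = 0.7190

0.7190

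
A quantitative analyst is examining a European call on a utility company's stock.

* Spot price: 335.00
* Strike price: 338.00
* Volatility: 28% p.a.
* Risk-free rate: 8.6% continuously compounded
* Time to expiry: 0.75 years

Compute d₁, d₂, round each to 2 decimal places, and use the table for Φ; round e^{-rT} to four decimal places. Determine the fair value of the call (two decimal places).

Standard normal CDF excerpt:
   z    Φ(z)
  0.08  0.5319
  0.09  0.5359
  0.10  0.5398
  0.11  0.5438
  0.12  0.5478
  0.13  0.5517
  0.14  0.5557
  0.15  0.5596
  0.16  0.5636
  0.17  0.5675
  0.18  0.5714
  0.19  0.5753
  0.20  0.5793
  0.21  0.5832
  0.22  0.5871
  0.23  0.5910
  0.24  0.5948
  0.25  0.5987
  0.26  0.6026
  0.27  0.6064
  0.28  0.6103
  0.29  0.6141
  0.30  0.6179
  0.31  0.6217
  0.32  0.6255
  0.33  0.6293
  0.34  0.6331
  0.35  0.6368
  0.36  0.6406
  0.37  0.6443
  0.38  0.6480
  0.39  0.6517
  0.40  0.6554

41.01

T = 0.75;  σ√T = 0.2425
ln(S/K) + (r + σ²/2)T = ln(335/338) + (0.086 + 0.28²/2)·0.75 = -0.0089 + 0.0939 = 0.0850
d₁ = 0.0850 / 0.2425 = 0.3505 ⇒ 0.35
d₂ = d₁ − σ√T = 0.3505 − 0.2425 = 0.1080 ⇒ 0.11
exp(−rT) = exp(−0.086·0.75) = 0.9375
N(d₁) = N(0.35) = 0.6368;  N(d₂) = N(0.11) = 0.5438
C = 335·0.6368 − 338·0.9375·0.5438 = 213.3280 − 172.3166 = 41.0114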